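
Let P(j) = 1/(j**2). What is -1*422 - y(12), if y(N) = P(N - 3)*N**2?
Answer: -3814/9 ≈ -423.78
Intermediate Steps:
P(j) = j**(-2)
y(N) = N**2/(-3 + N)**2 (y(N) = N**2/(N - 3)**2 = N**2/(-3 + N)**2)
-1*422 - y(12) = -1*422 - 12**2/(-3 + 12)**2 = -422 - 144/9**2 = -422 - 144/81 = -422 - 1*16/9 = -422 - 16/9 = -3814/9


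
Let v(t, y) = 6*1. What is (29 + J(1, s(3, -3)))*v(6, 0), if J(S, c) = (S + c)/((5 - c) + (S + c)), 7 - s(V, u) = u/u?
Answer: 181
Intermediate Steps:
s(V, u) = 6 (s(V, u) = 7 - u/u = 7 - 1*1 = 7 - 1 = 6)
v(t, y) = 6
J(S, c) = (S + c)/(5 + S)
(29 + J(1, s(3, -3)))*v(6, 0) = (29 + (1 + 6)/(5 + 1))*6 = (29 + 7/6)*6 = (181/6)*6 = 181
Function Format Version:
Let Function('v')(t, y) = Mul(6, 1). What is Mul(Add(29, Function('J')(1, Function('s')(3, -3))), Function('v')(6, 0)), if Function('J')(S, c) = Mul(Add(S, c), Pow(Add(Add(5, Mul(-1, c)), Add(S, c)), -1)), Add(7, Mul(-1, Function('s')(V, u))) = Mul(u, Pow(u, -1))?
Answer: 181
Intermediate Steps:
Function('s')(V, u) = 6 (Function('s')(V, u) = Add(7, Mul(-1, Mul(u, Pow(u, -1)))) = Add(7, Mul(-1, 1)) = Add(7, -1) = 6)
Function('v')(t, y) = 6
Function('J')(S, c) = Mul(Pow(Add(5, S), -1), Add(S, c)) (Function('J')(S, c) = Mul(Add(S, c), Pow(Add(5, S), -1)) = Mul(Pow(Add(5, S), -1), Add(S, c)))
Mul(Add(29, Function('J')(1, Function('s')(3, -3))), Function('v')(6, 0)) = Mul(Add(29, Mul(Pow(Add(5, 1), -1), Add(1, 6))), 6) = Mul(Add(29, Mul(Pow(6, -1), 7)), 6) = Mul(Add(29, Mul(Rational(1, 6), 7)), 6) = Mul(Add(29, Rational(7, 6)), 6) = Mul(Rational(181, 6), 6) = 181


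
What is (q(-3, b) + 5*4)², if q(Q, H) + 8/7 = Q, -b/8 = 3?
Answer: 12321/49 ≈ 251.45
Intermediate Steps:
b = -24 (b = -8*3 = -24)
q(Q, H) = -8/7 + Q
(q(-3, b) + 5*4)² = ((-8/7 - 3) + 5*4)² = (-29/7 + 20)² = (111/7)² = 12321/49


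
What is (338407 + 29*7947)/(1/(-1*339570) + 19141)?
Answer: 193171185900/6499709369 ≈ 29.720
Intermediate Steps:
(338407 + 29*7947)/(1/(-1*339570) + 19141) = (338407 + 230463)/(1/(-339570) + 19141) = 568870/(-1/339570 + 19141) = 568870/(6499709369/339570) = 568870*(339570/6499709369) = 193171185900/6499709369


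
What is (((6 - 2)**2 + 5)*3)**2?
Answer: 3969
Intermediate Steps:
(((6 - 2)**2 + 5)*3)**2 = ((4**2 + 5)*3)**2 = ((16 + 5)*3)**2 = (21*3)**2 = 63**2 = 3969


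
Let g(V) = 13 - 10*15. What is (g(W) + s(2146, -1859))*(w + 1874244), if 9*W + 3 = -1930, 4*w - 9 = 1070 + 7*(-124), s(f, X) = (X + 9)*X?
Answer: 25782923556431/4 ≈ 6.4457e+12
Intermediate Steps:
s(f, X) = X*(9 + X) (s(f, X) = (9 + X)*X = X*(9 + X))
w = 211/4 (w = 9/4 + (1070 + 7*(-124))/4 = 9/4 + (1070 - 868)/4 = 9/4 + (1/4)*202 = 9/4 + 101/2 = 211/4 ≈ 52.750)
W = -1933/9 (W = -1/3 + (1/9)*(-1930) = -1/3 - 1930/9 = -1933/9 ≈ -214.78)
g(V) = -137 (g(V) = 13 - 150 = -137)
(g(W) + s(2146, -1859))*(w + 1874244) = (-137 - 1859*(9 - 1859))*(211/4 + 1874244) = (-137 - 1859*(-1850))*(7497187/4) = (-137 + 3439150)*(7497187/4) = 3439013*(7497187/4) = 25782923556431/4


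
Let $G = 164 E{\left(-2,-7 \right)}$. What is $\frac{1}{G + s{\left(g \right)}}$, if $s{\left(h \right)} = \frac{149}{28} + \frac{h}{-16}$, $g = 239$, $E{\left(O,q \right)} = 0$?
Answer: $- \frac{112}{1077} \approx -0.10399$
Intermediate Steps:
$s{\left(h \right)} = \frac{149}{28} - \frac{h}{16}$ ($s{\left(h \right)} = 149 \cdot \frac{1}{28} + h \left(- \frac{1}{16}\right) = \frac{149}{28} - \frac{h}{16}$)
$G = 0$ ($G = 164 \cdot 0 = 0$)
$\frac{1}{G + s{\left(g \right)}} = \frac{1}{0 + \left(\frac{149}{28} - \frac{239}{16}\right)} = \frac{1}{0 - \frac{1077}{112}} = \frac{1}{- \frac{1077}{112}} = - \frac{112}{1077}$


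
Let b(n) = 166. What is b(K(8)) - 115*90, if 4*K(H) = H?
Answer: -10184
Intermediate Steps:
K(H) = H/4
b(K(8)) - 115*90 = 166 - 115*90 = 166 - 10350 = -10184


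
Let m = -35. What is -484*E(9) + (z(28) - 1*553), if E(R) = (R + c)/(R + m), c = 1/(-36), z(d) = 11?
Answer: -87745/234 ≈ -374.98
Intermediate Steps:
c = -1/36 ≈ -0.027778
E(R) = (-1/36 + R)/(-35 + R) (E(R) = (R - 1/36)/(R - 35) = (-1/36 + R)/(-35 + R))
-484*E(9) + (z(28) - 1*553) = -484*(-1/36 + 9)/(-35 + 9) + (11 - 1*553) = -484*323/((-26)*36) + (11 - 553) = -(-242)*323/(13*36) - 542 = -484*(-323/936) - 542 = 39083/234 - 542 = -87745/234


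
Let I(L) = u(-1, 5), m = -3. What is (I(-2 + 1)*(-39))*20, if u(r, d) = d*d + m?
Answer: -17160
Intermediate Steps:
u(r, d) = -3 + d² (u(r, d) = d*d - 3 = d² - 3 = -3 + d²)
I(L) = 22 (I(L) = -3 + 5² = -3 + 25 = 22)
(I(-2 + 1)*(-39))*20 = (22*(-39))*20 = -858*20 = -17160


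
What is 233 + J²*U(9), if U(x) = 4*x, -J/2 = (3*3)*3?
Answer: 105209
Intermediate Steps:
J = -54 (J = -2*3*3*3 = -18*3 = -2*27 = -54)
233 + J²*U(9) = 233 + (-54)²*(4*9) = 233 + 2916*36 = 233 + 104976 = 105209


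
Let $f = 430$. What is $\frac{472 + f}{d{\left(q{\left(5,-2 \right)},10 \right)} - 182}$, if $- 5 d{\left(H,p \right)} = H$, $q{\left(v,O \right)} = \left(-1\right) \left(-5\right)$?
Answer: $- \frac{902}{183} \approx -4.929$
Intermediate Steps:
$q{\left(v,O \right)} = 5$
$d{\left(H,p \right)} = - \frac{H}{5}$
$\frac{472 + f}{d{\left(q{\left(5,-2 \right)},10 \right)} - 182} = \frac{472 + 430}{\left(- \frac{1}{5}\right) 5 - 182} = \frac{902}{-1 - 182} = \frac{902}{-183} = 902 \left(- \frac{1}{183}\right) = - \frac{902}{183}$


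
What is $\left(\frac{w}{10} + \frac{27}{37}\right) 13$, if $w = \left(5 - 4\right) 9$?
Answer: $\frac{7839}{370} \approx 21.186$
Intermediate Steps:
$w = 9$ ($w = 1 \cdot 9 = 9$)
$\left(\frac{w}{10} + \frac{27}{37}\right) 13 = \left(\frac{9}{10} + \frac{27}{37}\right) 13 = \frac{603}{370} \cdot 13 = \frac{7839}{370}$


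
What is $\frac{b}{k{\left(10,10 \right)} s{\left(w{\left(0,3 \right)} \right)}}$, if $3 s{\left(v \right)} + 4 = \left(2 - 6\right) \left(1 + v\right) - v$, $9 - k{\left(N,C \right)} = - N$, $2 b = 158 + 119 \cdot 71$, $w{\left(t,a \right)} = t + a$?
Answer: $- \frac{1359}{46} \approx -29.543$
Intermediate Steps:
$w{\left(t,a \right)} = a + t$
$b = \frac{8607}{2}$ ($b = \frac{158 + 119 \cdot 71}{2} = \frac{158 + 8449}{2} = \frac{1}{2} \cdot 8607 = \frac{8607}{2} \approx 4303.5$)
$k{\left(N,C \right)} = 9 + N$ ($k{\left(N,C \right)} = 9 - - N = 9 + N$)
$s{\left(v \right)} = - \frac{8}{3} - \frac{5 v}{3}$ ($s{\left(v \right)} = - \frac{4}{3} + \frac{\left(2 - 6\right) \left(1 + v\right) - v}{3} = - \frac{4}{3} + \frac{- 4 \left(1 + v\right) - v}{3} = - \frac{4}{3} + \frac{\left(-4 - 4 v\right) - v}{3} = - \frac{4}{3} + \frac{-4 - 5 v}{3} = - \frac{4}{3} - \left(\frac{4}{3} + \frac{5 v}{3}\right) = - \frac{8}{3} - \frac{5 v}{3}$)
$\frac{b}{k{\left(10,10 \right)} s{\left(w{\left(0,3 \right)} \right)}} = \frac{8607}{2 \left(9 + 10\right) \left(- \frac{8}{3} - \frac{5 \left(3 + 0\right)}{3}\right)} = \frac{8607}{2 \cdot 19 \left(- \frac{8}{3} - 5\right)} = \frac{8607}{2 \cdot 19 \left(- \frac{23}{3}\right)} = \frac{8607}{2 \left(- \frac{437}{3}\right)} = \frac{8607}{2} \left(- \frac{3}{437}\right) = - \frac{1359}{46}$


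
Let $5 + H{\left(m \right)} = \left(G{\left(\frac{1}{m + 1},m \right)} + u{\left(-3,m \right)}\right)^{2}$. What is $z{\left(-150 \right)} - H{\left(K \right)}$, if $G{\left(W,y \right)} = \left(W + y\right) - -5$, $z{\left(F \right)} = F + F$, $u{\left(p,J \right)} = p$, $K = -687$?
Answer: $- \frac{220955173741}{470596} \approx -4.6952 \cdot 10^{5}$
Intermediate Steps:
$z{\left(F \right)} = 2 F$
$G{\left(W,y \right)} = 5 + W + y$ ($G{\left(W,y \right)} = \left(W + y\right) + 5 = 5 + W + y$)
$H{\left(m \right)} = -5 + \left(2 + m + \frac{1}{1 + m}\right)^{2}$ ($H{\left(m \right)} = -5 + \left(\left(5 + \frac{1}{m + 1} + m\right) - 3\right)^{2} = -5 + \left(\left(5 + \frac{1}{1 + m} + m\right) - 3\right)^{2} = -5 + \left(\left(5 + m + \frac{1}{1 + m}\right) - 3\right)^{2} = -5 + \left(2 + m + \frac{1}{1 + m}\right)^{2}$)
$z{\left(-150 \right)} - H{\left(K \right)} = 2 \left(-150\right) - \left(-5 + \frac{\left(3 + \left(-687\right)^{2} + 3 \left(-687\right)\right)^{2}}{\left(1 - 687\right)^{2}}\right) = -300 - \left(-5 + \frac{\left(3 + 471969 - 2061\right)^{2}}{470596}\right) = -300 - \left(-5 + \frac{469911^{2}}{470596}\right) = -300 - \left(-5 + \frac{1}{470596} \cdot 220816347921\right) = -300 - \left(-5 + \frac{220816347921}{470596}\right) = -300 - \frac{220813994941}{470596} = - \frac{220955173741}{470596}$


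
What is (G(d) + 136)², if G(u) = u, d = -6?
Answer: 16900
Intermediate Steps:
(G(d) + 136)² = (-6 + 136)² = 130² = 16900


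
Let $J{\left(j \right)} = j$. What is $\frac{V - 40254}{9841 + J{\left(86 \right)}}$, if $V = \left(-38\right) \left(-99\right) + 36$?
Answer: $- \frac{12152}{3309} \approx -3.6724$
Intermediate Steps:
$V = 3798$ ($V = 3762 + 36 = 3798$)
$\frac{V - 40254}{9841 + J{\left(86 \right)}} = \frac{3798 - 40254}{9841 + 86} = - \frac{36456}{9927} = \left(-36456\right) \frac{1}{9927} = - \frac{12152}{3309}$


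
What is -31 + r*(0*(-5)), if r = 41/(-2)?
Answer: -31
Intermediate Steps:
r = -41/2 (r = 41*(-½) = -41/2 ≈ -20.500)
-31 + r*(0*(-5)) = -31 - 0*(-5) = -31 - 41/2*0 = -31 + 0 = -31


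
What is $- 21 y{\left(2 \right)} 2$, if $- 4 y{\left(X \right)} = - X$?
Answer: $-21$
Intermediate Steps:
$y{\left(X \right)} = \frac{X}{4}$ ($y{\left(X \right)} = - \frac{\left(-1\right) X}{4} = \frac{X}{4}$)
$- 21 y{\left(2 \right)} 2 = - 21 \cdot \frac{1}{4} \cdot 2 \cdot 2 = \left(-21\right) \frac{1}{2} \cdot 2 = \left(- \frac{21}{2}\right) 2 = -21$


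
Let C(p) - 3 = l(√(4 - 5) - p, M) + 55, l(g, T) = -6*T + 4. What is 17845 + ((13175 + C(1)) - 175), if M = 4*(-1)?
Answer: 30931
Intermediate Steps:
M = -4
l(g, T) = 4 - 6*T
C(p) = 86 (C(p) = 3 + ((4 - 6*(-4)) + 55) = 3 + ((4 + 24) + 55) = 3 + (28 + 55) = 3 + 83 = 86)
17845 + ((13175 + C(1)) - 175) = 17845 + ((13175 + 86) - 175) = 17845 + (13261 - 175) = 17845 + 13086 = 30931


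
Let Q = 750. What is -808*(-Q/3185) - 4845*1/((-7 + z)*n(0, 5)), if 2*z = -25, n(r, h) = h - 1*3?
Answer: 200335/637 ≈ 314.50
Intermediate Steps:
n(r, h) = -3 + h (n(r, h) = h - 3 = -3 + h)
z = -25/2 (z = (½)*(-25) = -25/2 ≈ -12.500)
-808*(-Q/3185) - 4845*1/((-7 + z)*n(0, 5)) = -808/((-3185/750)) - 4845*1/((-7 - 25/2)*(-3 + 5)) = -808/((-3185*1/750)) - 4845/(2*(-39/2)) = -808/(-637/150) - 4845/(-39) = -808*(-150/637) - 4845*(-1/39) = 121200/637 + 1615/13 = 200335/637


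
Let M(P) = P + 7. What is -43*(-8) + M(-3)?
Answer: 348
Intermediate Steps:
M(P) = 7 + P
-43*(-8) + M(-3) = -43*(-8) + (7 - 3) = 344 + 4 = 348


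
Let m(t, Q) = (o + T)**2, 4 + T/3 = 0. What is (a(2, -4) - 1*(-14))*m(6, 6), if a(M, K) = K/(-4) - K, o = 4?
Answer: 1216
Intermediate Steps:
T = -12 (T = -12 + 3*0 = -12 + 0 = -12)
m(t, Q) = 64 (m(t, Q) = (4 - 12)**2 = (-8)**2 = 64)
a(M, K) = -5*K/4 (a(M, K) = K*(-1/4) - K = -K/4 - K = -5*K/4)
(a(2, -4) - 1*(-14))*m(6, 6) = (-5/4*(-4) - 1*(-14))*64 = (5 + 14)*64 = 19*64 = 1216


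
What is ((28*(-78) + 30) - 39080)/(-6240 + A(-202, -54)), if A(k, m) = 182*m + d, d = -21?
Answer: 41234/16089 ≈ 2.5629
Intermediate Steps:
A(k, m) = -21 + 182*m (A(k, m) = 182*m - 21 = -21 + 182*m)
((28*(-78) + 30) - 39080)/(-6240 + A(-202, -54)) = ((28*(-78) + 30) - 39080)/(-6240 + (-21 + 182*(-54))) = ((-2184 + 30) - 39080)/(-6240 + (-21 - 9828)) = (-2154 - 39080)/(-6240 - 9849) = -41234/(-16089) = -41234*(-1/16089) = 41234/16089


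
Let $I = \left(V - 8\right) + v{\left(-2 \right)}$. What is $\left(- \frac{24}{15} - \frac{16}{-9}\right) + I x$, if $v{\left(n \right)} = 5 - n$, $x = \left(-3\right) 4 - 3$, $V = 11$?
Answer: $- \frac{6742}{45} \approx -149.82$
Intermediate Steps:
$x = -15$ ($x = -12 - 3 = -15$)
$I = 10$ ($I = \left(11 - 8\right) + \left(5 - -2\right) = 3 + \left(5 + 2\right) = 3 + 7 = 10$)
$\left(- \frac{24}{15} - \frac{16}{-9}\right) + I x = \left(- \frac{24}{15} - \frac{16}{-9}\right) + 10 \left(-15\right) = \left(\left(-24\right) \frac{1}{15} - - \frac{16}{9}\right) - 150 = \left(- \frac{8}{5} + \frac{16}{9}\right) - 150 = \frac{8}{45} - 150 = - \frac{6742}{45}$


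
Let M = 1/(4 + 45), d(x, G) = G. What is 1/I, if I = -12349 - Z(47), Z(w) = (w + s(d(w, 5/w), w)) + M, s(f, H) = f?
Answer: -2303/28548280 ≈ -8.0670e-5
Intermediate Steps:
M = 1/49 ≈ 0.020408
Z(w) = 1/49 + w + 5/w (Z(w) = (w + 5/w) + 1/49 = 1/49 + w + 5/w)
I = -28548280/2303 (I = -12349 - (1/49 + 47 + 5/47) = -12349 - 1*108533/2303 = -12349 - 108533/2303 = -28548280/2303 ≈ -12396.)
1/I = 1/(-28548280/2303) = -2303/28548280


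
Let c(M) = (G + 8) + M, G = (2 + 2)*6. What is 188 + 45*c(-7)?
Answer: 1313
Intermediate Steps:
G = 24 (G = 4*6 = 24)
c(M) = 32 + M (c(M) = (24 + 8) + M = 32 + M)
188 + 45*c(-7) = 188 + 45*(32 - 7) = 188 + 45*25 = 188 + 1125 = 1313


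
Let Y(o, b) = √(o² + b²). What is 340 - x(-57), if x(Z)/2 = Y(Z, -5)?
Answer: 340 - 2*√3274 ≈ 225.56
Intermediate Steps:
Y(o, b) = √(b² + o²)
x(Z) = 2*√(25 + Z²) (x(Z) = 2*√((-5)² + Z²) = 2*√(25 + Z²))
340 - x(-57) = 340 - 2*√(25 + (-57)²) = 340 - 2*√(25 + 3249) = 340 - 2*√3274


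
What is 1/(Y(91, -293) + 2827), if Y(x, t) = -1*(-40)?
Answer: 1/2867 ≈ 0.00034880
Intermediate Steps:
Y(x, t) = 40
1/(Y(91, -293) + 2827) = 1/(40 + 2827) = 1/2867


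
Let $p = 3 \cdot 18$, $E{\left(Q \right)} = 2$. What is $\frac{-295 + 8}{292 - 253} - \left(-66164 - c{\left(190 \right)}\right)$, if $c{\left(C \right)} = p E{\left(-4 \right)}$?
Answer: $\frac{2584321}{39} \approx 66265.0$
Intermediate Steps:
$p = 54$
$c{\left(C \right)} = 108$ ($c{\left(C \right)} = 54 \cdot 2 = 108$)
$\frac{-295 + 8}{292 - 253} - \left(-66164 - c{\left(190 \right)}\right) = \frac{-295 + 8}{292 - 253} - \left(-66164 - 108\right) = - \frac{287}{39} - \left(-66164 - 108\right) = \left(-287\right) \frac{1}{39} - -66272 = - \frac{287}{39} + 66272 = \frac{2584321}{39}$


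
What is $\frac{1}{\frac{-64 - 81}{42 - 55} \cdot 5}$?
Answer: $\frac{13}{725} \approx 0.017931$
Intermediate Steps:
$\frac{1}{\frac{-64 - 81}{42 - 55} \cdot 5} = \frac{1}{- \frac{145}{-13} \cdot 5} = \frac{1}{\left(-145\right) \left(- \frac{1}{13}\right) 5} = \frac{1}{\frac{145}{13} \cdot 5} = \frac{1}{\frac{725}{13}} = \frac{13}{725}$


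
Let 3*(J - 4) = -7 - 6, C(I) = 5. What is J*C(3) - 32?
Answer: -101/3 ≈ -33.667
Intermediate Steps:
J = -1/3 (J = 4 + (-7 - 6)/3 = 4 + (1/3)*(-13) = 4 - 13/3 = -1/3 ≈ -0.33333)
J*C(3) - 32 = -1/3*5 - 32 = -5/3 - 32 = -101/3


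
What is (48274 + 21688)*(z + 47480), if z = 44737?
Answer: 6451685754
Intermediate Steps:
(48274 + 21688)*(z + 47480) = (48274 + 21688)*(44737 + 47480) = 69962*92217 = 6451685754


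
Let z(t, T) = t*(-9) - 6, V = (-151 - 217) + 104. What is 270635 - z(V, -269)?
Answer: 268265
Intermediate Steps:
V = -264 (V = -368 + 104 = -264)
z(t, T) = -6 - 9*t (z(t, T) = -9*t - 6 = -6 - 9*t)
270635 - z(V, -269) = 270635 - (-6 - 9*(-264)) = 270635 - (-6 + 2376) = 270635 - 1*2370 = 270635 - 2370 = 268265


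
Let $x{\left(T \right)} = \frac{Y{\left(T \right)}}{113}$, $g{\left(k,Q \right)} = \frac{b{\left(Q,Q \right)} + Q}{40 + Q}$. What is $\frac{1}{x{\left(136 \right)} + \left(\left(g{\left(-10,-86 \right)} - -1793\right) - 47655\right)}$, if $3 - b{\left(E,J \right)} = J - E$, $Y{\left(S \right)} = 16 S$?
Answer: $- \frac{5198}{238281201} \approx -2.1815 \cdot 10^{-5}$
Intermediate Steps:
$b{\left(E,J \right)} = 3 + E - J$ ($b{\left(E,J \right)} = 3 - \left(J - E\right) = 3 + \left(E - J\right) = 3 + E - J$)
$g{\left(k,Q \right)} = \frac{3 + Q}{40 + Q}$ ($g{\left(k,Q \right)} = \frac{\left(3 + Q - Q\right) + Q}{40 + Q} = \frac{3 + Q}{40 + Q}$)
$x{\left(T \right)} = \frac{16 T}{113}$
$\frac{1}{x{\left(136 \right)} + \left(\left(g{\left(-10,-86 \right)} - -1793\right) - 47655\right)} = \frac{1}{\frac{16}{113} \cdot 136 - \left(45862 - \frac{3 - 86}{40 - 86}\right)} = \frac{1}{\frac{2176}{113} - \left(45862 - \frac{1}{-46} \left(-83\right)\right)} = \frac{1}{\frac{2176}{113} + \left(\left(\left(- \frac{1}{46}\right) \left(-83\right) + 1793\right) - 47655\right)} = \frac{1}{\frac{2176}{113} + \left(\left(\frac{83}{46} + 1793\right) - 47655\right)} = \frac{1}{\frac{2176}{113} + \left(\frac{82561}{46} - 47655\right)} = \frac{1}{\frac{2176}{113} - \frac{2109569}{46}} = \frac{1}{- \frac{238281201}{5198}} = - \frac{5198}{238281201}$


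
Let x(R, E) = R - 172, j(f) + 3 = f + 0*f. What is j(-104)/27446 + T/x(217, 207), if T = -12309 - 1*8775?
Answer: -192892093/411690 ≈ -468.54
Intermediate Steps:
j(f) = -3 + f (j(f) = -3 + (f + 0*f) = -3 + (f + 0) = -3 + f)
T = -21084 (T = -12309 - 8775 = -21084)
x(R, E) = -172 + R
j(-104)/27446 + T/x(217, 207) = (-3 - 104)/27446 - 21084/(-172 + 217) = -107*1/27446 - 21084/45 = -107/27446 - 21084*1/45 = -107/27446 - 7028/15 = -192892093/411690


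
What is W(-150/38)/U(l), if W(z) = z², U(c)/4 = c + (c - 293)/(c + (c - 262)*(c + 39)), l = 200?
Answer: 41113125/2110906346 ≈ 0.019477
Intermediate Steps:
U(c) = 4*c + 4*(-293 + c)/(c + (-262 + c)*(39 + c)) (U(c) = 4*(c + (c - 293)/(c + (c - 262)*(c + 39))) = 4*(c + (-293 + c)/(c + (-262 + c)*(39 + c))) = 4*c + 4*(-293 + c)/(c + (-262 + c)*(39 + c)))
W(-150/38)/U(l) = (-150/38)²/((4*(293 - 1*200³ + 222*200² + 10217*200)/(10218 - 1*200² + 222*200))) = (-150*1/38)²/((4*(293 - 1*8000000 + 222*40000 + 2043400)/(10218 - 1*40000 + 44400))) = (-75/19)²/((4*(293 - 8000000 + 8880000 + 2043400)/(10218 - 40000 + 44400))) = 5625/(361*((4*2923693/14618))) = 5625/(361*((4*(1/14618)*2923693))) = 5625/(361*(5847386/7309)) = (5625/361)*(7309/5847386) = 41113125/2110906346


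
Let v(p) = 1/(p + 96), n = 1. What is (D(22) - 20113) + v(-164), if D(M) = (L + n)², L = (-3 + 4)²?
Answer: -1367413/68 ≈ -20109.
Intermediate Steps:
L = 1 (L = 1² = 1)
v(p) = 1/(96 + p)
D(M) = 4 (D(M) = (1 + 1)² = 2² = 4)
(D(22) - 20113) + v(-164) = (4 - 20113) + 1/(96 - 164) = -20109 + 1/(-68) = -20109 - 1/68 = -1367413/68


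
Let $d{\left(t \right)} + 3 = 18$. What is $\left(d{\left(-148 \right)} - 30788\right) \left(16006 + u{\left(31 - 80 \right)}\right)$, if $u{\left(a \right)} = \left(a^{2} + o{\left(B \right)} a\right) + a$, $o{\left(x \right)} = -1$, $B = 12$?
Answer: $-566438611$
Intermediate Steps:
$d{\left(t \right)} = 15$ ($d{\left(t \right)} = -3 + 18 = 15$)
$u{\left(a \right)} = a^{2}$ ($u{\left(a \right)} = \left(a^{2} - a\right) + a = a^{2}$)
$\left(d{\left(-148 \right)} - 30788\right) \left(16006 + u{\left(31 - 80 \right)}\right) = \left(15 - 30788\right) \left(16006 + \left(31 - 80\right)^{2}\right) = - 30773 \left(16006 + \left(31 - 80\right)^{2}\right) = - 30773 \left(16006 + \left(-49\right)^{2}\right) = - 30773 \left(16006 + 2401\right) = \left(-30773\right) 18407 = -566438611$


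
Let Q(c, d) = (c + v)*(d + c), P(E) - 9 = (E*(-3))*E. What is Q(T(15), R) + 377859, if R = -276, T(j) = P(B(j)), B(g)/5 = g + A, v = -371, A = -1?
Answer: 225810813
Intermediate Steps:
B(g) = -5 + 5*g (B(g) = 5*(g - 1) = 5*(-1 + g) = -5 + 5*g)
P(E) = 9 - 3*E**2 (P(E) = 9 + (E*(-3))*E = 9 + (-3*E)*E = 9 - 3*E**2)
T(j) = 9 - 3*(-5 + 5*j)**2
Q(c, d) = (-371 + c)*(c + d) (Q(c, d) = (c - 371)*(d + c) = (-371 + c)*(c + d))
Q(T(15), R) + 377859 = ((9 - 75*(-1 + 15)**2)**2 - 371*(9 - 75*(-1 + 15)**2) - 371*(-276) + (9 - 75*(-1 + 15)**2)*(-276)) + 377859 = ((9 - 75*14**2)**2 - 371*(9 - 75*14**2) + 102396 + (9 - 75*14**2)*(-276)) + 377859 = ((9 - 75*196)**2 - 371*(9 - 75*196) + 102396 + (9 - 75*196)*(-276)) + 377859 = ((9 - 14700)**2 - 371*(9 - 14700) + 102396 + (9 - 14700)*(-276)) + 377859 = ((-14691)**2 - 371*(-14691) + 102396 - 14691*(-276)) + 377859 = (215825481 + 5450361 + 102396 + 4054716) + 377859 = 225432954 + 377859 = 225810813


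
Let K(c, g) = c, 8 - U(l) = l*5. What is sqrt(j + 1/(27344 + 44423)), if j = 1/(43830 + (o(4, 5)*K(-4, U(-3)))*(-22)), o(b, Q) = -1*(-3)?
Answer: sqrt(366641450688378)/3164494098 ≈ 0.0060509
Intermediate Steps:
o(b, Q) = 3
U(l) = 8 - 5*l (U(l) = 8 - l*5 = 8 - 5*l)
j = 1/44094 (j = 1/(43830 + (3*(-4))*(-22)) = 1/(43830 - 12*(-22)) = 1/(43830 + 264) = 1/44094 ≈ 2.2679e-5)
sqrt(j + 1/(27344 + 44423)) = sqrt(1/44094 + 1/(27344 + 44423)) = sqrt(1/44094 + 1/71767) = sqrt(115861/3164494098) = sqrt(366641450688378)/3164494098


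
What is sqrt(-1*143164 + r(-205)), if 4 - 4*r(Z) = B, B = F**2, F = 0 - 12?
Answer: 3*I*sqrt(15911) ≈ 378.42*I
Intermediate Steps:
F = -12
B = 144 (B = (-12)**2 = 144)
r(Z) = -35 (r(Z) = 1 - 1/4*144 = 1 - 36 = -35)
sqrt(-1*143164 + r(-205)) = sqrt(-1*143164 - 35) = sqrt(-143164 - 35) = sqrt(-143199) = 3*I*sqrt(15911)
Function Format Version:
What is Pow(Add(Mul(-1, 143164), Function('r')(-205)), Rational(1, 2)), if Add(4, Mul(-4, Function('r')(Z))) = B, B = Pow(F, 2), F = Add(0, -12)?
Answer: Mul(3, I, Pow(15911, Rational(1, 2))) ≈ Mul(378.42, I)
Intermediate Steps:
F = -12
B = 144 (B = Pow(-12, 2) = 144)
Function('r')(Z) = -35 (Function('r')(Z) = Add(1, Mul(Rational(-1, 4), 144)) = Add(1, -36) = -35)
Pow(Add(Mul(-1, 143164), Function('r')(-205)), Rational(1, 2)) = Pow(Add(Mul(-1, 143164), -35), Rational(1, 2)) = Pow(Add(-143164, -35), Rational(1, 2)) = Pow(-143199, Rational(1, 2)) = Mul(3, I, Pow(15911, Rational(1, 2)))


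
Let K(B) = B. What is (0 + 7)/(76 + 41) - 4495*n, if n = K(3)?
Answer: -1577738/117 ≈ -13485.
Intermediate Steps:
n = 3
(0 + 7)/(76 + 41) - 4495*n = (0 + 7)/(76 + 41) - 4495*3 = 7/117 - 145*93 = 7*(1/117) - 13485 = 7/117 - 13485 = -1577738/117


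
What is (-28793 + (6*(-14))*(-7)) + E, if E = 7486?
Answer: -20719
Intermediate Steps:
(-28793 + (6*(-14))*(-7)) + E = (-28793 + (6*(-14))*(-7)) + 7486 = (-28793 - 84*(-7)) + 7486 = (-28793 + 588) + 7486 = -28205 + 7486 = -20719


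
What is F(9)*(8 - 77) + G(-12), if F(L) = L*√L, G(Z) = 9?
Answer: -1854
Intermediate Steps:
F(L) = L^(3/2)
F(9)*(8 - 77) + G(-12) = 9^(3/2)*(8 - 77) + 9 = 27*(-69) + 9 = -1863 + 9 = -1854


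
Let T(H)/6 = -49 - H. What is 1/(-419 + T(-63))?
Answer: -1/335 ≈ -0.0029851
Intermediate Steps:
T(H) = -294 - 6*H (T(H) = 6*(-49 - H) = -294 - 6*H)
1/(-419 + T(-63)) = 1/(-419 + (-294 - 6*(-63))) = 1/(-419 + (-294 + 378)) = 1/(-419 + 84) = 1/(-335) = -1/335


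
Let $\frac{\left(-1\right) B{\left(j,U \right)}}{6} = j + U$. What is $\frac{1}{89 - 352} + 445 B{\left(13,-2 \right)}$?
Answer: $- \frac{7724311}{263} \approx -29370.0$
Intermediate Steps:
$B{\left(j,U \right)} = - 6 U - 6 j$ ($B{\left(j,U \right)} = - 6 \left(j + U\right) = - 6 \left(U + j\right) = - 6 U - 6 j$)
$\frac{1}{89 - 352} + 445 B{\left(13,-2 \right)} = \frac{1}{89 - 352} + 445 \left(\left(-6\right) \left(-2\right) - 78\right) = \frac{1}{-263} + 445 \left(12 - 78\right) = - \frac{1}{263} + 445 \left(-66\right) = - \frac{1}{263} - 29370 = - \frac{7724311}{263}$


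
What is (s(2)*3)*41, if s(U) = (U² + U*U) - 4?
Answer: 492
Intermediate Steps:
s(U) = -4 + 2*U² (s(U) = (U² + U²) - 4 = 2*U² - 4 = -4 + 2*U²)
(s(2)*3)*41 = ((-4 + 2*2²)*3)*41 = ((-4 + 2*4)*3)*41 = ((-4 + 8)*3)*41 = (4*3)*41 = 12*41 = 492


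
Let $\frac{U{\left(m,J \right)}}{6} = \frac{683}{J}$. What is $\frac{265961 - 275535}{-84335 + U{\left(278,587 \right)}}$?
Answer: $\frac{5619938}{49500547} \approx 0.11353$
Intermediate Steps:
$U{\left(m,J \right)} = \frac{4098}{J}$ ($U{\left(m,J \right)} = 6 \frac{683}{J} = \frac{4098}{J}$)
$\frac{265961 - 275535}{-84335 + U{\left(278,587 \right)}} = \frac{265961 - 275535}{-84335 + \frac{4098}{587}} = - \frac{9574}{-84335 + 4098 \cdot \frac{1}{587}} = - \frac{9574}{-84335 + \frac{4098}{587}} = - \frac{9574}{- \frac{49500547}{587}} = \left(-9574\right) \left(- \frac{587}{49500547}\right) = \frac{5619938}{49500547}$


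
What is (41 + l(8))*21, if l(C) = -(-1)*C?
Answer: 1029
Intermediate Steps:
l(C) = C
(41 + l(8))*21 = (41 + 8)*21 = 49*21 = 1029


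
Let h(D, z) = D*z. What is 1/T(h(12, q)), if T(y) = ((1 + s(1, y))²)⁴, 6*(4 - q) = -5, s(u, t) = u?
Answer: 1/256 ≈ 0.0039063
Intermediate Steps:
q = 29/6 (q = 4 - ⅙*(-5) = 4 + ⅚ = 29/6 ≈ 4.8333)
T(y) = 256 (T(y) = ((1 + 1)²)⁴ = (2²)⁴ = 4⁴ = 256)
1/T(h(12, q)) = 1/256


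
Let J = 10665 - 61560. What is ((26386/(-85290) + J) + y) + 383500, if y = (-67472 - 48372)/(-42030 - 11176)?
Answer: 377337480915986/1134484935 ≈ 3.3261e+5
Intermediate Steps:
J = -50895
y = 57922/26603 (y = -115844/(-53206) = -115844*(-1/53206) = 57922/26603 ≈ 2.1773)
((26386/(-85290) + J) + y) + 383500 = ((26386/(-85290) - 50895) + 57922/26603) + 383500 = ((26386*(-1/85290) - 50895) + 57922/26603) + 383500 = ((-13193/42645 - 50895) + 57922/26603) + 383500 = (-2170430468/42645 + 57922/26603) + 383500 = -57737491656514/1134484935 + 383500 = 377337480915986/1134484935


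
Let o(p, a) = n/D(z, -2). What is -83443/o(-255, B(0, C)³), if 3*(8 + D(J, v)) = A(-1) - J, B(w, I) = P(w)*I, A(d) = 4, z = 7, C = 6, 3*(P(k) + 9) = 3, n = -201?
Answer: -250329/67 ≈ -3736.3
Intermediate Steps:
P(k) = -8 (P(k) = -9 + (⅓)*3 = -9 + 1 = -8)
B(w, I) = -8*I
D(J, v) = -20/3 - J/3 (D(J, v) = -8 + (4 - J)/3 = -8 + (4/3 - J/3) = -20/3 - J/3)
o(p, a) = 67/3 (o(p, a) = -201/(-20/3 - ⅓*7) = -201/(-20/3 - 7/3) = -201/(-9) = -201*(-⅑) = 67/3)
-83443/o(-255, B(0, C)³) = -83443/67/3 = -83443*3/67 = -250329/67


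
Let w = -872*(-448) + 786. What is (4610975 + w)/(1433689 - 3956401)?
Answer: -5002417/2522712 ≈ -1.9830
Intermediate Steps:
w = 391442 (w = 390656 + 786 = 391442)
(4610975 + w)/(1433689 - 3956401) = (4610975 + 391442)/(1433689 - 3956401) = 5002417/(-2522712) = 5002417*(-1/2522712) = -5002417/2522712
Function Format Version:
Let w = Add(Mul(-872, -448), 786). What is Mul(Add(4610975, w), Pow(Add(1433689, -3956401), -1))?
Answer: Rational(-5002417, 2522712) ≈ -1.9830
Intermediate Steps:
w = 391442 (w = Add(390656, 786) = 391442)
Mul(Add(4610975, w), Pow(Add(1433689, -3956401), -1)) = Mul(Add(4610975, 391442), Pow(Add(1433689, -3956401), -1)) = Mul(5002417, Pow(-2522712, -1)) = Mul(5002417, Rational(-1, 2522712)) = Rational(-5002417, 2522712)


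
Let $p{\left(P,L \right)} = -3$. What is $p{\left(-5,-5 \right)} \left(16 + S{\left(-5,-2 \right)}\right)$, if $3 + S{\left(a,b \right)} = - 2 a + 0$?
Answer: $-69$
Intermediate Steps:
$S{\left(a,b \right)} = -3 - 2 a$ ($S{\left(a,b \right)} = -3 + \left(- 2 a + 0\right) = -3 - 2 a$)
$p{\left(-5,-5 \right)} \left(16 + S{\left(-5,-2 \right)}\right) = - 3 \left(16 - -7\right) = - 3 \left(16 + \left(-3 + 10\right)\right) = - 3 \left(16 + 7\right) = \left(-3\right) 23 = -69$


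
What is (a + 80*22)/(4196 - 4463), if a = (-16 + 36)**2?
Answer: -720/89 ≈ -8.0899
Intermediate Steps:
a = 400 (a = 20**2 = 400)
(a + 80*22)/(4196 - 4463) = (400 + 80*22)/(4196 - 4463) = (400 + 1760)/(-267) = 2160*(-1/267) = -720/89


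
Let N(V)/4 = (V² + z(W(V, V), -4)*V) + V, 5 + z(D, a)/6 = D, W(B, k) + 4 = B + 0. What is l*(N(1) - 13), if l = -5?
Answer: 985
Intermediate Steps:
W(B, k) = -4 + B (W(B, k) = -4 + (B + 0) = -4 + B)
z(D, a) = -30 + 6*D
N(V) = 4*V + 4*V² + 4*V*(-54 + 6*V) (N(V) = 4*((V² + (-30 + 6*(-4 + V))*V) + V) = 4*((V² + (-30 + (-24 + 6*V))*V) + V) = 4*((V² + (-54 + 6*V)*V) + V) = 4*((V² + V*(-54 + 6*V)) + V) = 4*(V + V² + V*(-54 + 6*V)) = 4*V + 4*V² + 4*V*(-54 + 6*V))
l*(N(1) - 13) = -5*(4*1*(-53 + 7*1) - 13) = -5*(4*1*(-53 + 7) - 13) = -5*(4*1*(-46) - 13) = -5*(-184 - 13) = -5*(-197) = 985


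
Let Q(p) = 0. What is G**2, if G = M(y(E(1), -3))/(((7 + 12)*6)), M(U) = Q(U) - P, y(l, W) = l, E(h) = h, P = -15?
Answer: 25/1444 ≈ 0.017313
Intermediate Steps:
M(U) = 15 (M(U) = 0 - 1*(-15) = 0 + 15 = 15)
G = 5/38 (G = 15/(((7 + 12)*6)) = 15/((19*6)) = 15/114 = 15*(1/114) = 5/38 ≈ 0.13158)
G**2 = (5/38)**2 = 25/1444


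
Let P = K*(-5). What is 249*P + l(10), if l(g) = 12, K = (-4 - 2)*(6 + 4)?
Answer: 74712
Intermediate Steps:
K = -60 (K = -6*10 = -60)
P = 300 (P = -60*(-5) = 300)
249*P + l(10) = 249*300 + 12 = 74700 + 12 = 74712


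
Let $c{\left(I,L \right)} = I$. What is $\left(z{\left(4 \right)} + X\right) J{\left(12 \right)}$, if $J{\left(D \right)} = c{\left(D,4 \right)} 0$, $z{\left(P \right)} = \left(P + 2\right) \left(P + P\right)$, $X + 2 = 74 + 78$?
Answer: $0$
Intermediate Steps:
$X = 150$ ($X = -2 + \left(74 + 78\right) = -2 + 152 = 150$)
$z{\left(P \right)} = 2 P \left(2 + P\right)$ ($z{\left(P \right)} = \left(2 + P\right) 2 P = 2 P \left(2 + P\right)$)
$J{\left(D \right)} = 0$ ($J{\left(D \right)} = D 0 = 0$)
$\left(z{\left(4 \right)} + X\right) J{\left(12 \right)} = \left(2 \cdot 4 \left(2 + 4\right) + 150\right) 0 = \left(2 \cdot 4 \cdot 6 + 150\right) 0 = \left(48 + 150\right) 0 = 198 \cdot 0 = 0$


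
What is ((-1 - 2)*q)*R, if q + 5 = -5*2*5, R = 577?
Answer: 95205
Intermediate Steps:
q = -55 (q = -5 - 5*2*5 = -5 - 10*5 = -5 - 50 = -55)
((-1 - 2)*q)*R = ((-1 - 2)*(-55))*577 = -3*(-55)*577 = 165*577 = 95205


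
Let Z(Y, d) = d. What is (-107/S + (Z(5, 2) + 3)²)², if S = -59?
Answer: 2502724/3481 ≈ 718.97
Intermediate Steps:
(-107/S + (Z(5, 2) + 3)²)² = (-107/(-59) + (2 + 3)²)² = (-107*(-1/59) + 5²)² = (107/59 + 25)² = (1582/59)² = 2502724/3481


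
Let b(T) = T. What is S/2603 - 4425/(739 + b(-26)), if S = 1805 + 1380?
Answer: -9247370/1855939 ≈ -4.9826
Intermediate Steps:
S = 3185
S/2603 - 4425/(739 + b(-26)) = 3185/2603 - 4425/(739 - 26) = 3185*(1/2603) - 4425/713 = 3185/2603 - 4425*1/713 = 3185/2603 - 4425/713 = -9247370/1855939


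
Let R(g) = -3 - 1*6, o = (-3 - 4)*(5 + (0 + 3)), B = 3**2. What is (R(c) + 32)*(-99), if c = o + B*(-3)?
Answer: -2277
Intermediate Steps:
B = 9
o = -56 (o = -7*(5 + 3) = -7*8 = -56)
c = -83 (c = -56 + 9*(-3) = -56 - 27 = -83)
R(g) = -9 (R(g) = -3 - 6 = -9)
(R(c) + 32)*(-99) = (-9 + 32)*(-99) = 23*(-99) = -2277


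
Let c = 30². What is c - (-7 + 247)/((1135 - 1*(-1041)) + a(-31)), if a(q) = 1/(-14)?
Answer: 27413340/30463 ≈ 899.89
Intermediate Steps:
a(q) = -1/14
c = 900
c - (-7 + 247)/((1135 - 1*(-1041)) + a(-31)) = 900 - (-7 + 247)/((1135 - 1*(-1041)) - 1/14) = 900 - 240/((1135 + 1041) - 1/14) = 900 - 240/(2176 - 1/14) = 900 - 240/30463/14 = 900 - 240*14/30463 = 900 - 1*3360/30463 = 900 - 3360/30463 = 27413340/30463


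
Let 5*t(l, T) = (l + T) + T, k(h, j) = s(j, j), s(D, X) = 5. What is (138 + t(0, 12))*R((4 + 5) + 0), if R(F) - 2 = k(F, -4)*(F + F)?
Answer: 65688/5 ≈ 13138.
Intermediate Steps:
k(h, j) = 5
t(l, T) = l/5 + 2*T/5 (t(l, T) = ((l + T) + T)/5 = ((T + l) + T)/5 = (l + 2*T)/5 = l/5 + 2*T/5)
R(F) = 2 + 10*F (R(F) = 2 + 5*(F + F) = 2 + 5*(2*F) = 2 + 10*F)
(138 + t(0, 12))*R((4 + 5) + 0) = (138 + ((⅕)*0 + (⅖)*12))*(2 + 10*((4 + 5) + 0)) = (138 + (0 + 24/5))*(2 + 10*(9 + 0)) = (138 + 24/5)*(2 + 10*9) = 714*(2 + 90)/5 = (714/5)*92 = 65688/5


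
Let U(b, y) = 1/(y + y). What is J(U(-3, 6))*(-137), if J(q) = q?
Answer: -137/12 ≈ -11.417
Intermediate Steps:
U(b, y) = 1/(2*y)
J(U(-3, 6))*(-137) = ((½)/6)*(-137) = ((½)*(⅙))*(-137) = (1/12)*(-137) = -137/12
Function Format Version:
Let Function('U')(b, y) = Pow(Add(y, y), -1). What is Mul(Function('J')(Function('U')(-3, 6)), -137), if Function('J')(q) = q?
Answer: Rational(-137, 12) ≈ -11.417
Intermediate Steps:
Function('U')(b, y) = Mul(Rational(1, 2), Pow(y, -1)) (Function('U')(b, y) = Pow(Mul(2, y), -1) = Mul(Rational(1, 2), Pow(y, -1)))
Mul(Function('J')(Function('U')(-3, 6)), -137) = Mul(Mul(Rational(1, 2), Pow(6, -1)), -137) = Mul(Mul(Rational(1, 2), Rational(1, 6)), -137) = Mul(Rational(1, 12), -137) = Rational(-137, 12)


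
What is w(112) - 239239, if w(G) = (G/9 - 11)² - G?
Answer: -19387262/81 ≈ -2.3935e+5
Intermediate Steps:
w(G) = (-11 + G/9)² - G (w(G) = (G*(⅑) - 11)² - G = (G/9 - 11)² - G = (-11 + G/9)² - G)
w(112) - 239239 = (-1*112 + (-99 + 112)²/81) - 239239 = (-112 + (1/81)*13²) - 239239 = (-112 + (1/81)*169) - 239239 = (-112 + 169/81) - 239239 = -8903/81 - 239239 = -19387262/81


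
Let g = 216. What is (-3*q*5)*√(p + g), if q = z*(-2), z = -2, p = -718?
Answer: -60*I*√502 ≈ -1344.3*I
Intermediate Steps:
q = 4 (q = -2*(-2) = 4)
(-3*q*5)*√(p + g) = (-3*4*5)*√(-718 + 216) = (-12*5)*√(-502) = -60*I*√502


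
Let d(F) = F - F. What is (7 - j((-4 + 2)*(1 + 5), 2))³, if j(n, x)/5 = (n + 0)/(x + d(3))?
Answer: 50653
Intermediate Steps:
d(F) = 0
j(n, x) = 5*n/x (j(n, x) = 5*((n + 0)/(x + 0)) = 5*(n/x) = 5*n/x)
(7 - j((-4 + 2)*(1 + 5), 2))³ = (7 - 5*(-4 + 2)*(1 + 5)/2)³ = (7 - 5*(-2*6)/2)³ = (7 - 5*(-12)/2)³ = (7 - 1*(-30))³ = (7 + 30)³ = 37³ = 50653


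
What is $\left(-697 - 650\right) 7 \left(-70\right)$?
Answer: $660030$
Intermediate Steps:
$\left(-697 - 650\right) 7 \left(-70\right) = \left(-697 - 650\right) \left(-490\right) = \left(-1347\right) \left(-490\right) = 660030$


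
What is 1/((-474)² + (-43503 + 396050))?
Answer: 1/577223 ≈ 1.7324e-6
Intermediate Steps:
1/((-474)² + (-43503 + 396050)) = 1/(224676 + 352547) = 1/577223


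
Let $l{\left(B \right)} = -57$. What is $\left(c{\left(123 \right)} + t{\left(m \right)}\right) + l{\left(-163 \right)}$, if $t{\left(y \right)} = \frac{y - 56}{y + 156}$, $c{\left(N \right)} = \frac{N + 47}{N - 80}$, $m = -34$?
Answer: $- \frac{141076}{2623} \approx -53.784$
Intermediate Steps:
$c{\left(N \right)} = \frac{47 + N}{-80 + N}$
$t{\left(y \right)} = \frac{-56 + y}{156 + y}$
$\left(c{\left(123 \right)} + t{\left(m \right)}\right) + l{\left(-163 \right)} = \left(\frac{47 + 123}{-80 + 123} + \frac{-56 - 34}{156 - 34}\right) - 57 = \left(\frac{1}{43} \cdot 170 + \frac{1}{122} \left(-90\right)\right) - 57 = \left(\frac{170}{43} - \frac{45}{61}\right) - 57 = \frac{8435}{2623} - 57 = - \frac{141076}{2623}$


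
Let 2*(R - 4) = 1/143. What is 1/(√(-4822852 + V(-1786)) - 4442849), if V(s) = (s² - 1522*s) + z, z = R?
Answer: -1270654814/5645327159346445 - √88768291326/5645327159346445 ≈ -2.2513e-7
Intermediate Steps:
R = 1145/286 (R = 4 + (½)/143 = 4 + (½)*(1/143) = 4 + 1/286 = 1145/286 ≈ 4.0035)
z = 1145/286 ≈ 4.0035
V(s) = 1145/286 + s² - 1522*s (V(s) = (s² - 1522*s) + 1145/286 = 1145/286 + s² - 1522*s)
1/(√(-4822852 + V(-1786)) - 4442849) = 1/(√(-4822852 + (1145/286 + (-1786)² - 1522*(-1786))) - 4442849) = 1/(√(-4822852 + (1145/286 + 3189796 + 2718292)) - 4442849) = 1/(√(-4822852 + 1689714313/286) - 4442849) = 1/(√(310378641/286) - 4442849) = 1/(√88768291326/286 - 4442849) = 1/(-4442849 + √88768291326/286)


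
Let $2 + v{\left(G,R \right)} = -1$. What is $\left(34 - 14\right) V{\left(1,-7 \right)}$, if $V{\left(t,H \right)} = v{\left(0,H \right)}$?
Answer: $-60$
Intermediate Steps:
$v{\left(G,R \right)} = -3$ ($v{\left(G,R \right)} = -2 - 1 = -3$)
$V{\left(t,H \right)} = -3$
$\left(34 - 14\right) V{\left(1,-7 \right)} = \left(34 - 14\right) \left(-3\right) = 20 \left(-3\right) = -60$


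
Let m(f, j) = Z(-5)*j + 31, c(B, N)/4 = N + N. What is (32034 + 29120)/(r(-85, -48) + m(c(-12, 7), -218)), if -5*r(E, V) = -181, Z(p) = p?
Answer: 152885/2893 ≈ 52.846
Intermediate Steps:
r(E, V) = 181/5 (r(E, V) = -1/5*(-181) = 181/5)
c(B, N) = 8*N (c(B, N) = 4*(N + N) = 4*(2*N) = 8*N)
m(f, j) = 31 - 5*j (m(f, j) = -5*j + 31 = 31 - 5*j)
(32034 + 29120)/(r(-85, -48) + m(c(-12, 7), -218)) = (32034 + 29120)/(181/5 + (31 - 5*(-218))) = 61154/(181/5 + (31 + 1090)) = 61154/(181/5 + 1121) = 61154/(5786/5) = 61154*(5/5786) = 152885/2893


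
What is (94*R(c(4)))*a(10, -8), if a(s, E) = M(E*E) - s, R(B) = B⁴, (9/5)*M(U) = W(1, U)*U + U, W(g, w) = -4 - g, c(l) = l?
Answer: -32967680/9 ≈ -3.6631e+6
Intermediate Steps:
M(U) = -20*U/9 (M(U) = 5*((-4 - 1*1)*U + U)/9 = 5*((-4 - 1)*U + U)/9 = 5*(-5*U + U)/9 = 5*(-4*U)/9 = -20*U/9)
a(s, E) = -s - 20*E²/9 (a(s, E) = -20*E*E/9 - s = -20*E²/9 - s = -s - 20*E²/9)
(94*R(c(4)))*a(10, -8) = (94*4⁴)*(-1*10 - 20/9*(-8)²) = (94*256)*(-10 - 20/9*64) = 24064*(-10 - 1280/9) = 24064*(-1370/9) = -32967680/9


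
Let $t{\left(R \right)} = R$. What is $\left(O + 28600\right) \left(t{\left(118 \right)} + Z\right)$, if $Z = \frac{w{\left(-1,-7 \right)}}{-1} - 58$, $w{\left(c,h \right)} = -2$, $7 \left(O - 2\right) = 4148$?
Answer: $\frac{12670444}{7} \approx 1.8101 \cdot 10^{6}$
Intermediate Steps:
$O = \frac{4162}{7}$ ($O = 2 + \frac{1}{7} \cdot 4148 = 2 + \frac{4148}{7} = \frac{4162}{7} \approx 594.57$)
$Z = -56$ ($Z = - \frac{2}{-1} - 58 = \left(-2\right) \left(-1\right) - 58 = 2 - 58 = -56$)
$\left(O + 28600\right) \left(t{\left(118 \right)} + Z\right) = \left(\frac{4162}{7} + 28600\right) \left(118 - 56\right) = \frac{204362}{7} \cdot 62 = \frac{12670444}{7}$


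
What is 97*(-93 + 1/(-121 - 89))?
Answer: -1894507/210 ≈ -9021.5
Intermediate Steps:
97*(-93 + 1/(-121 - 89)) = 97*(-93 + 1/(-210)) = 97*(-93 - 1/210) = 97*(-19531/210) = -1894507/210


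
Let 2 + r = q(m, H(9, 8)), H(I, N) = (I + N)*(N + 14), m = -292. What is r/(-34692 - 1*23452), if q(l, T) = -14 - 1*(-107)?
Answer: -91/58144 ≈ -0.0015651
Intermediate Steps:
H(I, N) = (14 + N)*(I + N) (H(I, N) = (I + N)*(14 + N) = (14 + N)*(I + N))
q(l, T) = 93 (q(l, T) = -14 + 107 = 93)
r = 91 (r = -2 + 93 = 91)
r/(-34692 - 1*23452) = 91/(-34692 - 1*23452) = 91/(-34692 - 23452) = 91/(-58144) = 91*(-1/58144) = -91/58144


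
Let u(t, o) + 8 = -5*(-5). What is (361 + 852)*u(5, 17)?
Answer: 20621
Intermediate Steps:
u(t, o) = 17 (u(t, o) = -8 - 5*(-5) = -8 + 25 = 17)
(361 + 852)*u(5, 17) = (361 + 852)*17 = 1213*17 = 20621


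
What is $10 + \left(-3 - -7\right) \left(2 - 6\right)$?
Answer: $-6$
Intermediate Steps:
$10 + \left(-3 - -7\right) \left(2 - 6\right) = 10 + \left(-3 + 7\right) \left(2 - 6\right) = 10 + 4 \left(-4\right) = 10 - 16 = -6$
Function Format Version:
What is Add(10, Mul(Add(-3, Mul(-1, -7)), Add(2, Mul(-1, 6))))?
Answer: -6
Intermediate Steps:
Add(10, Mul(Add(-3, Mul(-1, -7)), Add(2, Mul(-1, 6)))) = Add(10, Mul(Add(-3, 7), Add(2, -6))) = Add(10, Mul(4, -4)) = Add(10, -16) = -6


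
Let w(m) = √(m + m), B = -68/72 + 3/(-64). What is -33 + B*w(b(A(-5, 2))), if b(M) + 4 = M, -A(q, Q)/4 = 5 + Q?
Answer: -33 - 571*I/72 ≈ -33.0 - 7.9306*I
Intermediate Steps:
A(q, Q) = -20 - 4*Q (A(q, Q) = -4*(5 + Q) = -20 - 4*Q)
b(M) = -4 + M
B = -571/576 (B = -68*1/72 + 3*(-1/64) = -17/18 - 3/64 = -571/576 ≈ -0.99132)
w(m) = √2*√m (w(m) = √(2*m) = √2*√m)
-33 + B*w(b(A(-5, 2))) = -33 - 571*√2*√(-4 + (-20 - 4*2))/576 = -33 - 571*√2*√(-4 + (-20 - 8))/576 = -33 - 571*√2*√(-4 - 28)/576 = -33 - 571*√2*√(-32)/576 = -33 - 571*√2*4*I*√2/576 = -33 - 571*I/72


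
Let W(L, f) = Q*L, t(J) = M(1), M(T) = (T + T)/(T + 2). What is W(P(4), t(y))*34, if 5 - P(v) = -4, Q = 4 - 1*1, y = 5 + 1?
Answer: 918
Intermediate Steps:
y = 6
M(T) = 2*T/(2 + T) (M(T) = (2*T)/(2 + T) = 2*T/(2 + T))
t(J) = ⅔ (t(J) = 2*1/(2 + 1) = 2*1/3 = 2*1*(⅓) = ⅔)
Q = 3 (Q = 4 - 1 = 3)
P(v) = 9 (P(v) = 5 - 1*(-4) = 5 + 4 = 9)
W(L, f) = 3*L
W(P(4), t(y))*34 = (3*9)*34 = 27*34 = 918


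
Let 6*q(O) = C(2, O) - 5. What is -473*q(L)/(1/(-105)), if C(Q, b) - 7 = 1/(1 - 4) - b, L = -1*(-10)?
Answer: -413875/6 ≈ -68979.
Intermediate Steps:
L = 10
C(Q, b) = 20/3 - b (C(Q, b) = 7 + (1/(1 - 4) - b) = 7 + (1/(-3) - b) = 7 + (-1/3 - b) = 20/3 - b)
q(O) = 5/18 - O/6 (q(O) = ((20/3 - O) - 5)/6 = (5/3 - O)/6 = 5/18 - O/6)
-473*q(L)/(1/(-105)) = -473*(5/18 - 1/6*10)/(1/(-105)) = -473*(5/18 - 5/3)/(-1/105) = -(-11825)*(-105)/18 = -473*875/6 = -413875/6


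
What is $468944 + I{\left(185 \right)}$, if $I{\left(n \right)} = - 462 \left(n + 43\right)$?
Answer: $363608$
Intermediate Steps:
$I{\left(n \right)} = -19866 - 462 n$ ($I{\left(n \right)} = - 462 \left(43 + n\right) = -19866 - 462 n$)
$468944 + I{\left(185 \right)} = 468944 - 105336 = 363608$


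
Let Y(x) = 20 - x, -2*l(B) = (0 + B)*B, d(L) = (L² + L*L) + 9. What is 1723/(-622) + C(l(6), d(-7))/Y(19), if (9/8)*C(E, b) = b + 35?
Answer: 691085/5598 ≈ 123.45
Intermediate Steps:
d(L) = 9 + 2*L² (d(L) = (L² + L²) + 9 = 2*L² + 9 = 9 + 2*L²)
l(B) = -B²/2 (l(B) = -(0 + B)*B/2 = -B*B/2 = -B²/2)
C(E, b) = 280/9 + 8*b/9 (C(E, b) = 8*(b + 35)/9 = 8*(35 + b)/9 = 280/9 + 8*b/9)
1723/(-622) + C(l(6), d(-7))/Y(19) = 1723/(-622) + (280/9 + 8*(9 + 2*(-7)²)/9)/(20 - 1*19) = 1723*(-1/622) + (280/9 + 8*(9 + 2*49)/9)/(20 - 19) = -1723/622 + (280/9 + 8*(9 + 98)/9)/1 = -1723/622 + (280/9 + (8/9)*107)*1 = -1723/622 + (280/9 + 856/9)*1 = -1723/622 + (1136/9)*1 = -1723/622 + 1136/9 = 691085/5598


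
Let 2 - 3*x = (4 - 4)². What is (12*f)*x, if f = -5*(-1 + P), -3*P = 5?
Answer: 320/3 ≈ 106.67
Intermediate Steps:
P = -5/3 (P = -⅓*5 = -5/3 ≈ -1.6667)
f = 40/3 (f = -5*(-1 - 5/3) = -5*(-8/3) = 40/3 ≈ 13.333)
x = ⅔ (x = ⅔ - (4 - 4)²/3 = ⅔ - ⅓*0² = ⅔ - ⅓*0 = ⅔ + 0 = ⅔ ≈ 0.66667)
(12*f)*x = (12*(40/3))*(⅔) = 160*(⅔) = 320/3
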